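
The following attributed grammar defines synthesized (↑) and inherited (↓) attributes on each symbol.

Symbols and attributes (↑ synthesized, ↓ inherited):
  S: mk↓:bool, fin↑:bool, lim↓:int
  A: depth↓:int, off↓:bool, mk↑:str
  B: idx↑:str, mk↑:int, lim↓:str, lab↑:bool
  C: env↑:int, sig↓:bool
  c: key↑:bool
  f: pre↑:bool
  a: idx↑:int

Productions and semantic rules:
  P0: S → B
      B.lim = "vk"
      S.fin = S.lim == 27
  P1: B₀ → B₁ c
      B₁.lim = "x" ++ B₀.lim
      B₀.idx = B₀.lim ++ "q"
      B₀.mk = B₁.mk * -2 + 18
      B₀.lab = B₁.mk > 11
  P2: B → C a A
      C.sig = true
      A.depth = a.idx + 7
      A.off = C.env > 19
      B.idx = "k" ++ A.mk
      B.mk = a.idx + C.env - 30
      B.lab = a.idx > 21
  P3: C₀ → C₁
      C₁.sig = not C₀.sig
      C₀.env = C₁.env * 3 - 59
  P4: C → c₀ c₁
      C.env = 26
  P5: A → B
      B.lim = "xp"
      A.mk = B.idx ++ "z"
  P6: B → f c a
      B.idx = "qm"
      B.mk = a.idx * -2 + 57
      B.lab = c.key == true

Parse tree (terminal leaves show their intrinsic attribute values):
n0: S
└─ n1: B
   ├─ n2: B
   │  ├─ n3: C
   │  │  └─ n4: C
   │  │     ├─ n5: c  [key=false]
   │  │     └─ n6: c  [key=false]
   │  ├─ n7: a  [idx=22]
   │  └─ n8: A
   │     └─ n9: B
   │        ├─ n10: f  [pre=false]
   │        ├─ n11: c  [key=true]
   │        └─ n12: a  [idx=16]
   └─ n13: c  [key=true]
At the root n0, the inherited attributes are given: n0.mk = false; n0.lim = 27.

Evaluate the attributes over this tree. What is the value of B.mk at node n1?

-4

1. n0.mk = false  [given at root]
2. n0.lim = 27  [given at root]
3. n1.lim = "vk"  ["vk"]
4. n2.lim = "xvk"  ["x" ++ B₀.lim]
5. n3.sig = true  [true]
6. n4.sig = false  [not C₀.sig]
7. n5.key = false  [terminal]
8. n6.key = false  [terminal]
9. n4.env = 26  [26]
10. n3.env = 19  [C₁.env * 3 - 59]
11. n7.idx = 22  [terminal]
12. n8.depth = 29  [a.idx + 7]
13. n8.off = false  [C.env > 19]
14. n9.lim = "xp"  ["xp"]
15. n10.pre = false  [terminal]
16. n11.key = true  [terminal]
17. n12.idx = 16  [terminal]
18. n9.idx = "qm"  ["qm"]
19. n9.mk = 25  [a.idx * -2 + 57]
20. n9.lab = true  [c.key == true]
21. n8.mk = "qmz"  [B.idx ++ "z"]
22. n2.idx = "kqmz"  ["k" ++ A.mk]
23. n2.mk = 11  [a.idx + C.env - 30]
24. n2.lab = true  [a.idx > 21]
25. n13.key = true  [terminal]
26. n1.idx = "vkq"  [B₀.lim ++ "q"]
27. n1.mk = -4  [B₁.mk * -2 + 18]
28. n1.lab = false  [B₁.mk > 11]
29. n0.fin = true  [S.lim == 27]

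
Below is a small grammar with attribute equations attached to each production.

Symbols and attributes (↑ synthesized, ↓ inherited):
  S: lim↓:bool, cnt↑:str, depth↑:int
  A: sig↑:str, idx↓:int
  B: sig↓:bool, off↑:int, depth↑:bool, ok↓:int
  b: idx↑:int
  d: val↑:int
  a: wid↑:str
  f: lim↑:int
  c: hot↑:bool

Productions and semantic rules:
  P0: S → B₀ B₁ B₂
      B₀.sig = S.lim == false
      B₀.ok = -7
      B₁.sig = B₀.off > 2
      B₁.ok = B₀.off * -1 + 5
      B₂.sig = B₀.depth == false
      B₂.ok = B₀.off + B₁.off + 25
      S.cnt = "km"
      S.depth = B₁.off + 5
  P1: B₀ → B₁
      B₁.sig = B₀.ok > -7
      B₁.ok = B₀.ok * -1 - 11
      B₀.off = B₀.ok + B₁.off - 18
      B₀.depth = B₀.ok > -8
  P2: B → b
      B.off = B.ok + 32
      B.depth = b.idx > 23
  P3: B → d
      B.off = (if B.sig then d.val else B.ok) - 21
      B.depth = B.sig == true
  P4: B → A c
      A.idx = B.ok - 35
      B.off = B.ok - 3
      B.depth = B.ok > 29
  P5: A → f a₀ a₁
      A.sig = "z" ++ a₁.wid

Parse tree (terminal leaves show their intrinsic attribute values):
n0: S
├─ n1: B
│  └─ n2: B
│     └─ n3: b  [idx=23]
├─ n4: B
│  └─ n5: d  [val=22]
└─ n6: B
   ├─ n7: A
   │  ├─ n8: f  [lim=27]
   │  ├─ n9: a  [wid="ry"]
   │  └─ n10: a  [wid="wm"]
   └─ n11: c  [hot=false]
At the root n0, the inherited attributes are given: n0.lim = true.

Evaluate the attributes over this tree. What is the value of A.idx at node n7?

-6

1. n0.lim = true  [given at root]
2. n1.sig = false  [S.lim == false]
3. n1.ok = -7  [-7]
4. n2.sig = false  [B₀.ok > -7]
5. n2.ok = -4  [B₀.ok * -1 - 11]
6. n3.idx = 23  [terminal]
7. n2.off = 28  [B.ok + 32]
8. n2.depth = false  [b.idx > 23]
9. n1.off = 3  [B₀.ok + B₁.off - 18]
10. n1.depth = true  [B₀.ok > -8]
11. n4.sig = true  [B₀.off > 2]
12. n4.ok = 2  [B₀.off * -1 + 5]
13. n5.val = 22  [terminal]
14. n4.off = 1  [(if B.sig then d.val else B.ok) - 21]
15. n4.depth = true  [B.sig == true]
16. n6.sig = false  [B₀.depth == false]
17. n6.ok = 29  [B₀.off + B₁.off + 25]
18. n7.idx = -6  [B.ok - 35]
19. n8.lim = 27  [terminal]
20. n9.wid = "ry"  [terminal]
21. n10.wid = "wm"  [terminal]
22. n7.sig = "zwm"  ["z" ++ a₁.wid]
23. n11.hot = false  [terminal]
24. n6.off = 26  [B.ok - 3]
25. n6.depth = false  [B.ok > 29]
26. n0.cnt = "km"  ["km"]
27. n0.depth = 6  [B₁.off + 5]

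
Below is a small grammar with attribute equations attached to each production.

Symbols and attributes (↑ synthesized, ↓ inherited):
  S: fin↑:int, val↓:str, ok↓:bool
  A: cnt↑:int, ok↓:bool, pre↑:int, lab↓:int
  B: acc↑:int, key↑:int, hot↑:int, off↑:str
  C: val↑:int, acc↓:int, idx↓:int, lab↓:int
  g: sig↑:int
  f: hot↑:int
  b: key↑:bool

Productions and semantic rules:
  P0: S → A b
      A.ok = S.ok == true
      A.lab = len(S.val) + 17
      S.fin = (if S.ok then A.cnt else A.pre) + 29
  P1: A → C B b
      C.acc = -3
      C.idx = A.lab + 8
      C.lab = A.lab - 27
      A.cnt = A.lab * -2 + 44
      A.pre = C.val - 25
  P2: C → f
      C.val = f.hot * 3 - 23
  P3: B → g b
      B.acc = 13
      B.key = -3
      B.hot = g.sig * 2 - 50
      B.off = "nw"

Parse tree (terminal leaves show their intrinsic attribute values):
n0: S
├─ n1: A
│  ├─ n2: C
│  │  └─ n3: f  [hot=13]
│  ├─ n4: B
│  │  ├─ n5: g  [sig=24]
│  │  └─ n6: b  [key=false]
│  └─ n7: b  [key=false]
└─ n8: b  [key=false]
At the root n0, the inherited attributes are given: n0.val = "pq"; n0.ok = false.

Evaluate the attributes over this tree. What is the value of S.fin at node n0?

20

1. n0.val = "pq"  [given at root]
2. n0.ok = false  [given at root]
3. n1.ok = false  [S.ok == true]
4. n1.lab = 19  [len(S.val) + 17]
5. n2.acc = -3  [-3]
6. n2.idx = 27  [A.lab + 8]
7. n2.lab = -8  [A.lab - 27]
8. n3.hot = 13  [terminal]
9. n2.val = 16  [f.hot * 3 - 23]
10. n5.sig = 24  [terminal]
11. n6.key = false  [terminal]
12. n4.acc = 13  [13]
13. n4.key = -3  [-3]
14. n4.hot = -2  [g.sig * 2 - 50]
15. n4.off = "nw"  ["nw"]
16. n7.key = false  [terminal]
17. n1.cnt = 6  [A.lab * -2 + 44]
18. n1.pre = -9  [C.val - 25]
19. n8.key = false  [terminal]
20. n0.fin = 20  [(if S.ok then A.cnt else A.pre) + 29]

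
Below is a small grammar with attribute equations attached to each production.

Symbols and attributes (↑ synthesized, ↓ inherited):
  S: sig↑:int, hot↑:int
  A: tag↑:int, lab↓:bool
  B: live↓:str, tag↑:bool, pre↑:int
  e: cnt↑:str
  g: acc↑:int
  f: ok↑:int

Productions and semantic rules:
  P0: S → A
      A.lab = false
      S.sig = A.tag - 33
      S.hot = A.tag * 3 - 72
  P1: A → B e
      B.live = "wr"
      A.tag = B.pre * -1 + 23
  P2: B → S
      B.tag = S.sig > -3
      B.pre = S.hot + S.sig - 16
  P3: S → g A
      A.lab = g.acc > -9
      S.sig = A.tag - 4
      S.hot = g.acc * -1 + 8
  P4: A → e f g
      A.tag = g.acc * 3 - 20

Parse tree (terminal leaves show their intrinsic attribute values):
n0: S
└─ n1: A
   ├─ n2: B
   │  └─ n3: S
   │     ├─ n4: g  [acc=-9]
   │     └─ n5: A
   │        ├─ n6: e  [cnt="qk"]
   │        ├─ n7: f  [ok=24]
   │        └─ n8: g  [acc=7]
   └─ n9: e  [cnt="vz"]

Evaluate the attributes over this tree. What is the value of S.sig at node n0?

1. n1.lab = false  [false]
2. n2.live = "wr"  ["wr"]
3. n4.acc = -9  [terminal]
4. n5.lab = false  [g.acc > -9]
5. n6.cnt = "qk"  [terminal]
6. n7.ok = 24  [terminal]
7. n8.acc = 7  [terminal]
8. n5.tag = 1  [g.acc * 3 - 20]
9. n3.sig = -3  [A.tag - 4]
10. n3.hot = 17  [g.acc * -1 + 8]
11. n2.tag = false  [S.sig > -3]
12. n2.pre = -2  [S.hot + S.sig - 16]
13. n9.cnt = "vz"  [terminal]
14. n1.tag = 25  [B.pre * -1 + 23]
15. n0.sig = -8  [A.tag - 33]
16. n0.hot = 3  [A.tag * 3 - 72]

-8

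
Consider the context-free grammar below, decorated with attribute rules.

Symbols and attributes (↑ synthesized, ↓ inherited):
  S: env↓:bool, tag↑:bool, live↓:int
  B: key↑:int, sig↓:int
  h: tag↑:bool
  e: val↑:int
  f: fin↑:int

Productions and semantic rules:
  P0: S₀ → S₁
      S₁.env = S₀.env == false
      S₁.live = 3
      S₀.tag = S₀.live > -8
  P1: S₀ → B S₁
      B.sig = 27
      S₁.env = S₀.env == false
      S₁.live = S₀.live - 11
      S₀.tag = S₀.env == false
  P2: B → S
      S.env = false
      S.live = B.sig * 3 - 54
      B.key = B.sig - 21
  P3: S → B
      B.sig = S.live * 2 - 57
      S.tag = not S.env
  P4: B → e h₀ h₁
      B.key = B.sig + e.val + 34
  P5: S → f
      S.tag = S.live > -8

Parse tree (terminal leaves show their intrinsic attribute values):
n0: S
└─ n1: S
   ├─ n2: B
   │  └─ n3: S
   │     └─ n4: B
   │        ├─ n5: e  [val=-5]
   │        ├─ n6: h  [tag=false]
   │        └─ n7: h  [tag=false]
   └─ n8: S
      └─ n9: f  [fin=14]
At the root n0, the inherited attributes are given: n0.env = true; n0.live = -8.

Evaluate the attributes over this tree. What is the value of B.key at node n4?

1. n0.env = true  [given at root]
2. n0.live = -8  [given at root]
3. n1.env = false  [S₀.env == false]
4. n1.live = 3  [3]
5. n2.sig = 27  [27]
6. n3.env = false  [false]
7. n3.live = 27  [B.sig * 3 - 54]
8. n4.sig = -3  [S.live * 2 - 57]
9. n5.val = -5  [terminal]
10. n6.tag = false  [terminal]
11. n7.tag = false  [terminal]
12. n4.key = 26  [B.sig + e.val + 34]
13. n3.tag = true  [not S.env]
14. n2.key = 6  [B.sig - 21]
15. n8.env = true  [S₀.env == false]
16. n8.live = -8  [S₀.live - 11]
17. n9.fin = 14  [terminal]
18. n8.tag = false  [S.live > -8]
19. n1.tag = true  [S₀.env == false]
20. n0.tag = false  [S₀.live > -8]

26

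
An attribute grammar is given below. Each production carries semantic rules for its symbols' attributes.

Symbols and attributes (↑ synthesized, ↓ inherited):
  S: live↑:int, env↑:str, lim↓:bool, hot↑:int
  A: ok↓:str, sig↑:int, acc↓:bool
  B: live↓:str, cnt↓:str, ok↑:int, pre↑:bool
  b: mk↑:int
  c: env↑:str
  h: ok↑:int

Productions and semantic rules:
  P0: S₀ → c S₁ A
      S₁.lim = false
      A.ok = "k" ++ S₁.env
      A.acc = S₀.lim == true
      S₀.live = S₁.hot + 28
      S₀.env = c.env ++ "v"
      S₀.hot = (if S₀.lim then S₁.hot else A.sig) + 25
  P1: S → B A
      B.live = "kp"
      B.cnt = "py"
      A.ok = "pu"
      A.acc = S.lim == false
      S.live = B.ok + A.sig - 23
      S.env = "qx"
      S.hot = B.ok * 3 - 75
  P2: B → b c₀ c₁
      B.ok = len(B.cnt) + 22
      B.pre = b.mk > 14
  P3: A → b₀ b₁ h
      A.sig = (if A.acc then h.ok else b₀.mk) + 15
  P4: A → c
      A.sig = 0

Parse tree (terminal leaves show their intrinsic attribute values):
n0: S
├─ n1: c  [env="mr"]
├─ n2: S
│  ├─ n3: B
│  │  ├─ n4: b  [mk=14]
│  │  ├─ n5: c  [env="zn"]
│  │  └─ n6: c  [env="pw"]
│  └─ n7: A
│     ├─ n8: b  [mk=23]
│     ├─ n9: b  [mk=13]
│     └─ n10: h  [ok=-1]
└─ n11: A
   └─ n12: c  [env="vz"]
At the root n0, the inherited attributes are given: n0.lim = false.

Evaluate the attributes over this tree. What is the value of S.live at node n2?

15

1. n0.lim = false  [given at root]
2. n1.env = "mr"  [terminal]
3. n2.lim = false  [false]
4. n3.live = "kp"  ["kp"]
5. n3.cnt = "py"  ["py"]
6. n4.mk = 14  [terminal]
7. n5.env = "zn"  [terminal]
8. n6.env = "pw"  [terminal]
9. n3.ok = 24  [len(B.cnt) + 22]
10. n3.pre = false  [b.mk > 14]
11. n7.ok = "pu"  ["pu"]
12. n7.acc = true  [S.lim == false]
13. n8.mk = 23  [terminal]
14. n9.mk = 13  [terminal]
15. n10.ok = -1  [terminal]
16. n7.sig = 14  [(if A.acc then h.ok else b₀.mk) + 15]
17. n2.live = 15  [B.ok + A.sig - 23]
18. n2.env = "qx"  ["qx"]
19. n2.hot = -3  [B.ok * 3 - 75]
20. n11.ok = "kqx"  ["k" ++ S₁.env]
21. n11.acc = false  [S₀.lim == true]
22. n12.env = "vz"  [terminal]
23. n11.sig = 0  [0]
24. n0.live = 25  [S₁.hot + 28]
25. n0.env = "mrv"  [c.env ++ "v"]
26. n0.hot = 25  [(if S₀.lim then S₁.hot else A.sig) + 25]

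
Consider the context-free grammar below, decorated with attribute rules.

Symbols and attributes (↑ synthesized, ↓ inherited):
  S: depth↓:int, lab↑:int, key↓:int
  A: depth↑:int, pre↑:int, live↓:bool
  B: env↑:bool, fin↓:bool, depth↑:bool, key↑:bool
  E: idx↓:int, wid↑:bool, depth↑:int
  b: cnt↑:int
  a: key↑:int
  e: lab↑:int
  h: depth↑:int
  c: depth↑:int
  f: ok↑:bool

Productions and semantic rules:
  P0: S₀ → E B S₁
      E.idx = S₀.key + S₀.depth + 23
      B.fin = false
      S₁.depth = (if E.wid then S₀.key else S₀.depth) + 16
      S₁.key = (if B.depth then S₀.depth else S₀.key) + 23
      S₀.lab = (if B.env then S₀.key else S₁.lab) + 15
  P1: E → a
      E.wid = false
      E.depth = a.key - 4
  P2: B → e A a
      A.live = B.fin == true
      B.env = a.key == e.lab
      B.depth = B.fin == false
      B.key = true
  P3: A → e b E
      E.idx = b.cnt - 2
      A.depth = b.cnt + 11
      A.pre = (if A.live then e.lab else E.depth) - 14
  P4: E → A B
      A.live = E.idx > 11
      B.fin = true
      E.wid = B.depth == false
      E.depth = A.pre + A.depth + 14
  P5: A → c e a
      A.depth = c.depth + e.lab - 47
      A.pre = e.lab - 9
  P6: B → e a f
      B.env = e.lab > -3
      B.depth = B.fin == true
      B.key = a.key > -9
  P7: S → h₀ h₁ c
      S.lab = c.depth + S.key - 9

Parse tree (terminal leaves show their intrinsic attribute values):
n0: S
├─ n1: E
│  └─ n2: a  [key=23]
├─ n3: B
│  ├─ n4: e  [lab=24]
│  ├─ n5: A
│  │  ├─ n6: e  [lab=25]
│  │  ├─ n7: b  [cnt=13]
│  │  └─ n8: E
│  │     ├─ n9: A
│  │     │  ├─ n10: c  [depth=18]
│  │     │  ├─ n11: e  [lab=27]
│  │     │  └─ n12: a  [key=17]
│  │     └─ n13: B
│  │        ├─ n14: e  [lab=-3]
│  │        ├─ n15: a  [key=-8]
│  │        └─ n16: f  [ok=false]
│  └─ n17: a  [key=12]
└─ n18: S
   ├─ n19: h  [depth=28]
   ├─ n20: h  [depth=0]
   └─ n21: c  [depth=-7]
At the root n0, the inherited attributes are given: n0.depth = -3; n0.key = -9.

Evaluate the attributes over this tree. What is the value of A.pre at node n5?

16

1. n0.depth = -3  [given at root]
2. n0.key = -9  [given at root]
3. n1.idx = 11  [S₀.key + S₀.depth + 23]
4. n2.key = 23  [terminal]
5. n1.wid = false  [false]
6. n1.depth = 19  [a.key - 4]
7. n3.fin = false  [false]
8. n4.lab = 24  [terminal]
9. n5.live = false  [B.fin == true]
10. n6.lab = 25  [terminal]
11. n7.cnt = 13  [terminal]
12. n8.idx = 11  [b.cnt - 2]
13. n9.live = false  [E.idx > 11]
14. n10.depth = 18  [terminal]
15. n11.lab = 27  [terminal]
16. n12.key = 17  [terminal]
17. n9.depth = -2  [c.depth + e.lab - 47]
18. n9.pre = 18  [e.lab - 9]
19. n13.fin = true  [true]
20. n14.lab = -3  [terminal]
21. n15.key = -8  [terminal]
22. n16.ok = false  [terminal]
23. n13.env = false  [e.lab > -3]
24. n13.depth = true  [B.fin == true]
25. n13.key = true  [a.key > -9]
26. n8.wid = false  [B.depth == false]
27. n8.depth = 30  [A.pre + A.depth + 14]
28. n5.depth = 24  [b.cnt + 11]
29. n5.pre = 16  [(if A.live then e.lab else E.depth) - 14]
30. n17.key = 12  [terminal]
31. n3.env = false  [a.key == e.lab]
32. n3.depth = true  [B.fin == false]
33. n3.key = true  [true]
34. n18.depth = 13  [(if E.wid then S₀.key else S₀.depth) + 16]
35. n18.key = 20  [(if B.depth then S₀.depth else S₀.key) + 23]
36. n19.depth = 28  [terminal]
37. n20.depth = 0  [terminal]
38. n21.depth = -7  [terminal]
39. n18.lab = 4  [c.depth + S.key - 9]
40. n0.lab = 19  [(if B.env then S₀.key else S₁.lab) + 15]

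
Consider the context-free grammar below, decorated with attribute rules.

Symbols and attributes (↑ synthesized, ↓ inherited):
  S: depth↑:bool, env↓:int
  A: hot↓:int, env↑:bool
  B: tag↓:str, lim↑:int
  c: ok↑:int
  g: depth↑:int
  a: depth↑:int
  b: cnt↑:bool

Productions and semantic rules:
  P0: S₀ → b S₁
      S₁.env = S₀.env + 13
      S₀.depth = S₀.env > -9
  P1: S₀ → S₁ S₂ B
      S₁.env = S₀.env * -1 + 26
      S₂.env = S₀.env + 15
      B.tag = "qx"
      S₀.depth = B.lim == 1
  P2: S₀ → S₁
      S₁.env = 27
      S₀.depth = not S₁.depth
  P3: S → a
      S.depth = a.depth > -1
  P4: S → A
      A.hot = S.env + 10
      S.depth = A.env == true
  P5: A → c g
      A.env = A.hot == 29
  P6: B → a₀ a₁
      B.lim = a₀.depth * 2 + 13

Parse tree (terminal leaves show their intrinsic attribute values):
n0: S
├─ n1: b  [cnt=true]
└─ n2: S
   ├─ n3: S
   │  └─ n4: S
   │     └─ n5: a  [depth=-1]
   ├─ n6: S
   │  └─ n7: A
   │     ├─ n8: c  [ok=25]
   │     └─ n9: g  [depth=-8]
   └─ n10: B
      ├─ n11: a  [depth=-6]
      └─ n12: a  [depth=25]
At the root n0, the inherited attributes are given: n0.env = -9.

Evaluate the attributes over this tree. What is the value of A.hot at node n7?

29

1. n0.env = -9  [given at root]
2. n1.cnt = true  [terminal]
3. n2.env = 4  [S₀.env + 13]
4. n3.env = 22  [S₀.env * -1 + 26]
5. n4.env = 27  [27]
6. n5.depth = -1  [terminal]
7. n4.depth = false  [a.depth > -1]
8. n3.depth = true  [not S₁.depth]
9. n6.env = 19  [S₀.env + 15]
10. n7.hot = 29  [S.env + 10]
11. n8.ok = 25  [terminal]
12. n9.depth = -8  [terminal]
13. n7.env = true  [A.hot == 29]
14. n6.depth = true  [A.env == true]
15. n10.tag = "qx"  ["qx"]
16. n11.depth = -6  [terminal]
17. n12.depth = 25  [terminal]
18. n10.lim = 1  [a₀.depth * 2 + 13]
19. n2.depth = true  [B.lim == 1]
20. n0.depth = false  [S₀.env > -9]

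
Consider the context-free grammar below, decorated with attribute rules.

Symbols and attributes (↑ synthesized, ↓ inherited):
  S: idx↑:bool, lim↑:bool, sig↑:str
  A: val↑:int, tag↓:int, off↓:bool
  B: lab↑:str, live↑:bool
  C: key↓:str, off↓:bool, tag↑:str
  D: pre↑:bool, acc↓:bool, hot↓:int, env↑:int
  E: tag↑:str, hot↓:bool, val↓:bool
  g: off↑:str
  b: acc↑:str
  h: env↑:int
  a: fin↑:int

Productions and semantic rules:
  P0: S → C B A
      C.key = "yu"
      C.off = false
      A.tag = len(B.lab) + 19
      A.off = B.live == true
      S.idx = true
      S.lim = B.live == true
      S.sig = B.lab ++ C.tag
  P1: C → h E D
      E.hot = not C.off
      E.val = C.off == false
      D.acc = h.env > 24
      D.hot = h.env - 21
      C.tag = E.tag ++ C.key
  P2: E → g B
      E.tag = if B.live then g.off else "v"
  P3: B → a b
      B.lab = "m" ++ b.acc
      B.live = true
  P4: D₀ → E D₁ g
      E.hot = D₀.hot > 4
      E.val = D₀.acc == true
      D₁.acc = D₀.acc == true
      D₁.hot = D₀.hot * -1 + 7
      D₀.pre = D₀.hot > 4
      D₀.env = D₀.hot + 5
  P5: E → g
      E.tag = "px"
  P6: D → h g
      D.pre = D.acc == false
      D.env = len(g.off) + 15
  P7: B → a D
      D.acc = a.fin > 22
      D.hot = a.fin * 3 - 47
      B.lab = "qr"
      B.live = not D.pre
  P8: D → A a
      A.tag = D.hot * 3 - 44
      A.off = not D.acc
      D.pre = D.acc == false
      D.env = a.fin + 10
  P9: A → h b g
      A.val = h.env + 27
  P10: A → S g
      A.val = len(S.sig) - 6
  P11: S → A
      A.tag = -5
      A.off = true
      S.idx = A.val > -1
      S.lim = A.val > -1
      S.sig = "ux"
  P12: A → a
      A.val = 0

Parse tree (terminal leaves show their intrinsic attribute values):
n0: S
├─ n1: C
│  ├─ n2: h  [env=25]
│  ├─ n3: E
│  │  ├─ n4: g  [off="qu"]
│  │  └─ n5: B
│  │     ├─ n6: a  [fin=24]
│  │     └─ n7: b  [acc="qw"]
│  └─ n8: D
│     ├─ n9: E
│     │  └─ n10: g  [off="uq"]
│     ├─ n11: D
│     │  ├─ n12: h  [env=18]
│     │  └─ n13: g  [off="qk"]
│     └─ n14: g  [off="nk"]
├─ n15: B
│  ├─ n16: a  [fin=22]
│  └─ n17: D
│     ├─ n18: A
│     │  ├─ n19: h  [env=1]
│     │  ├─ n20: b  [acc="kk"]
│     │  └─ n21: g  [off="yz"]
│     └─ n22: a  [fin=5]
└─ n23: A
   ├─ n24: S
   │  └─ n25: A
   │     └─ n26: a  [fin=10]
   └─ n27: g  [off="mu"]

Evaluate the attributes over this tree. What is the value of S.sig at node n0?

1. n1.key = "yu"  ["yu"]
2. n1.off = false  [false]
3. n2.env = 25  [terminal]
4. n3.hot = true  [not C.off]
5. n3.val = true  [C.off == false]
6. n4.off = "qu"  [terminal]
7. n6.fin = 24  [terminal]
8. n7.acc = "qw"  [terminal]
9. n5.lab = "mqw"  ["m" ++ b.acc]
10. n5.live = true  [true]
11. n3.tag = "qu"  [if B.live then g.off else "v"]
12. n8.acc = true  [h.env > 24]
13. n8.hot = 4  [h.env - 21]
14. n9.hot = false  [D₀.hot > 4]
15. n9.val = true  [D₀.acc == true]
16. n10.off = "uq"  [terminal]
17. n9.tag = "px"  ["px"]
18. n11.acc = true  [D₀.acc == true]
19. n11.hot = 3  [D₀.hot * -1 + 7]
20. n12.env = 18  [terminal]
21. n13.off = "qk"  [terminal]
22. n11.pre = false  [D.acc == false]
23. n11.env = 17  [len(g.off) + 15]
24. n14.off = "nk"  [terminal]
25. n8.pre = false  [D₀.hot > 4]
26. n8.env = 9  [D₀.hot + 5]
27. n1.tag = "quyu"  [E.tag ++ C.key]
28. n16.fin = 22  [terminal]
29. n17.acc = false  [a.fin > 22]
30. n17.hot = 19  [a.fin * 3 - 47]
31. n18.tag = 13  [D.hot * 3 - 44]
32. n18.off = true  [not D.acc]
33. n19.env = 1  [terminal]
34. n20.acc = "kk"  [terminal]
35. n21.off = "yz"  [terminal]
36. n18.val = 28  [h.env + 27]
37. n22.fin = 5  [terminal]
38. n17.pre = true  [D.acc == false]
39. n17.env = 15  [a.fin + 10]
40. n15.lab = "qr"  ["qr"]
41. n15.live = false  [not D.pre]
42. n23.tag = 21  [len(B.lab) + 19]
43. n23.off = false  [B.live == true]
44. n25.tag = -5  [-5]
45. n25.off = true  [true]
46. n26.fin = 10  [terminal]
47. n25.val = 0  [0]
48. n24.idx = true  [A.val > -1]
49. n24.lim = true  [A.val > -1]
50. n24.sig = "ux"  ["ux"]
51. n27.off = "mu"  [terminal]
52. n23.val = -4  [len(S.sig) - 6]
53. n0.idx = true  [true]
54. n0.lim = false  [B.live == true]
55. n0.sig = "qrquyu"  [B.lab ++ C.tag]

"qrquyu"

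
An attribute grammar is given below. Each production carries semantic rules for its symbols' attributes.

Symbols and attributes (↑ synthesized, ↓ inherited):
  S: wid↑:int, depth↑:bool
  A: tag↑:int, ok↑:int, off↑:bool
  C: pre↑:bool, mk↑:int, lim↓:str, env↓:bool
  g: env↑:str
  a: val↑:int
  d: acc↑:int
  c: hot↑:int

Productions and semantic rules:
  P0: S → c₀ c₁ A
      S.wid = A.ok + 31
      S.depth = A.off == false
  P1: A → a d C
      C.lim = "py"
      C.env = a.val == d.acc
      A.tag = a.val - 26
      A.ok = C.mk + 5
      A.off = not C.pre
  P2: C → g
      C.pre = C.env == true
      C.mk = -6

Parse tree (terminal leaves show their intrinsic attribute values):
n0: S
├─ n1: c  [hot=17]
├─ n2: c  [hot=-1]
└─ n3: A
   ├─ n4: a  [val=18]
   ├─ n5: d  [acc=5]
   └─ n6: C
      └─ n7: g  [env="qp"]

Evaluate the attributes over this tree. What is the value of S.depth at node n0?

false

1. n1.hot = 17  [terminal]
2. n2.hot = -1  [terminal]
3. n4.val = 18  [terminal]
4. n5.acc = 5  [terminal]
5. n6.lim = "py"  ["py"]
6. n6.env = false  [a.val == d.acc]
7. n7.env = "qp"  [terminal]
8. n6.pre = false  [C.env == true]
9. n6.mk = -6  [-6]
10. n3.tag = -8  [a.val - 26]
11. n3.ok = -1  [C.mk + 5]
12. n3.off = true  [not C.pre]
13. n0.wid = 30  [A.ok + 31]
14. n0.depth = false  [A.off == false]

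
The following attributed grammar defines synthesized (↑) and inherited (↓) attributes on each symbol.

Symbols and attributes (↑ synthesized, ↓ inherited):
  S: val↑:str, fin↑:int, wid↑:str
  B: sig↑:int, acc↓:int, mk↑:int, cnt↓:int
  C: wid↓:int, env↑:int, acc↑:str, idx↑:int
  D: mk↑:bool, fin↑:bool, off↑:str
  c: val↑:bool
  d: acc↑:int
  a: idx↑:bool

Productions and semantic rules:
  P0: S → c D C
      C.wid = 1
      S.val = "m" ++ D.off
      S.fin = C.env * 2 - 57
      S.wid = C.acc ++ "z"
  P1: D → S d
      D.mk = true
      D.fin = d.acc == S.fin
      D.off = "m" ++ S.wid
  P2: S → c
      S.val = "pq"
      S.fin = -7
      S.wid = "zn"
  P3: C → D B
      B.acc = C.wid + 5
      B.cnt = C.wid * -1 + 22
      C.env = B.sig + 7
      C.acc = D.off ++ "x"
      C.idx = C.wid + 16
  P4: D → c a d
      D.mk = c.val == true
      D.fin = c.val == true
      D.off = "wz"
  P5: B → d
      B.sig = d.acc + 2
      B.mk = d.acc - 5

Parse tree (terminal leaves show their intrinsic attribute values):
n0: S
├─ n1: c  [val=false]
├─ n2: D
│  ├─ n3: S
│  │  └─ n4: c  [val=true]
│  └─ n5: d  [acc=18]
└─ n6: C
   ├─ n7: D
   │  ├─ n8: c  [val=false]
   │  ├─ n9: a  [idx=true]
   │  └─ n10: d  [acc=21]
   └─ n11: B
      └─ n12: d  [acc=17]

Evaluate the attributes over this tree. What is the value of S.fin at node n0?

1. n1.val = false  [terminal]
2. n4.val = true  [terminal]
3. n3.val = "pq"  ["pq"]
4. n3.fin = -7  [-7]
5. n3.wid = "zn"  ["zn"]
6. n5.acc = 18  [terminal]
7. n2.mk = true  [true]
8. n2.fin = false  [d.acc == S.fin]
9. n2.off = "mzn"  ["m" ++ S.wid]
10. n6.wid = 1  [1]
11. n8.val = false  [terminal]
12. n9.idx = true  [terminal]
13. n10.acc = 21  [terminal]
14. n7.mk = false  [c.val == true]
15. n7.fin = false  [c.val == true]
16. n7.off = "wz"  ["wz"]
17. n11.acc = 6  [C.wid + 5]
18. n11.cnt = 21  [C.wid * -1 + 22]
19. n12.acc = 17  [terminal]
20. n11.sig = 19  [d.acc + 2]
21. n11.mk = 12  [d.acc - 5]
22. n6.env = 26  [B.sig + 7]
23. n6.acc = "wzx"  [D.off ++ "x"]
24. n6.idx = 17  [C.wid + 16]
25. n0.val = "mmzn"  ["m" ++ D.off]
26. n0.fin = -5  [C.env * 2 - 57]
27. n0.wid = "wzxz"  [C.acc ++ "z"]

-5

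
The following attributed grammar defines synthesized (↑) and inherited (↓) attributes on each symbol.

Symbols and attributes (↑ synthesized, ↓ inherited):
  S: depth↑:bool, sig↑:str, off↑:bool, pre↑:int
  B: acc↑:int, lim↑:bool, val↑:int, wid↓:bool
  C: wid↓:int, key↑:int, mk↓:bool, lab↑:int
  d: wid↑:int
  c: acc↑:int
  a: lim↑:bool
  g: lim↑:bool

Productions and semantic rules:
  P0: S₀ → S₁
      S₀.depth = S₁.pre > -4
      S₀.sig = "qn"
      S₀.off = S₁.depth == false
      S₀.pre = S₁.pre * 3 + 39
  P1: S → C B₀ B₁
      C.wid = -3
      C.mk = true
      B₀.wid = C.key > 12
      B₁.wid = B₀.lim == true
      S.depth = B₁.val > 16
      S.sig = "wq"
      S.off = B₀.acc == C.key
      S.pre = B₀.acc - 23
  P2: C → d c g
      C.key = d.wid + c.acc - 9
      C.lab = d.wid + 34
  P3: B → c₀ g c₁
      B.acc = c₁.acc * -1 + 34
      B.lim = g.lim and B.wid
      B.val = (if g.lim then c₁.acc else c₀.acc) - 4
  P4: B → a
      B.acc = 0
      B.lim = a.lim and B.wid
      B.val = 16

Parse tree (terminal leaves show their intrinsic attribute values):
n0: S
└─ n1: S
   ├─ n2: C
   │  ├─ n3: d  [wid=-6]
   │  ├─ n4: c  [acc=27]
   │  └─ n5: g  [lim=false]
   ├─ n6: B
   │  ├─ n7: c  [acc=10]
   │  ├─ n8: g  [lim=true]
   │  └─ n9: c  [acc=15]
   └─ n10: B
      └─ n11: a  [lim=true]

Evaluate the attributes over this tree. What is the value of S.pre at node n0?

1. n2.wid = -3  [-3]
2. n2.mk = true  [true]
3. n3.wid = -6  [terminal]
4. n4.acc = 27  [terminal]
5. n5.lim = false  [terminal]
6. n2.key = 12  [d.wid + c.acc - 9]
7. n2.lab = 28  [d.wid + 34]
8. n6.wid = false  [C.key > 12]
9. n7.acc = 10  [terminal]
10. n8.lim = true  [terminal]
11. n9.acc = 15  [terminal]
12. n6.acc = 19  [c₁.acc * -1 + 34]
13. n6.lim = false  [g.lim and B.wid]
14. n6.val = 11  [(if g.lim then c₁.acc else c₀.acc) - 4]
15. n10.wid = false  [B₀.lim == true]
16. n11.lim = true  [terminal]
17. n10.acc = 0  [0]
18. n10.lim = false  [a.lim and B.wid]
19. n10.val = 16  [16]
20. n1.depth = false  [B₁.val > 16]
21. n1.sig = "wq"  ["wq"]
22. n1.off = false  [B₀.acc == C.key]
23. n1.pre = -4  [B₀.acc - 23]
24. n0.depth = false  [S₁.pre > -4]
25. n0.sig = "qn"  ["qn"]
26. n0.off = true  [S₁.depth == false]
27. n0.pre = 27  [S₁.pre * 3 + 39]

27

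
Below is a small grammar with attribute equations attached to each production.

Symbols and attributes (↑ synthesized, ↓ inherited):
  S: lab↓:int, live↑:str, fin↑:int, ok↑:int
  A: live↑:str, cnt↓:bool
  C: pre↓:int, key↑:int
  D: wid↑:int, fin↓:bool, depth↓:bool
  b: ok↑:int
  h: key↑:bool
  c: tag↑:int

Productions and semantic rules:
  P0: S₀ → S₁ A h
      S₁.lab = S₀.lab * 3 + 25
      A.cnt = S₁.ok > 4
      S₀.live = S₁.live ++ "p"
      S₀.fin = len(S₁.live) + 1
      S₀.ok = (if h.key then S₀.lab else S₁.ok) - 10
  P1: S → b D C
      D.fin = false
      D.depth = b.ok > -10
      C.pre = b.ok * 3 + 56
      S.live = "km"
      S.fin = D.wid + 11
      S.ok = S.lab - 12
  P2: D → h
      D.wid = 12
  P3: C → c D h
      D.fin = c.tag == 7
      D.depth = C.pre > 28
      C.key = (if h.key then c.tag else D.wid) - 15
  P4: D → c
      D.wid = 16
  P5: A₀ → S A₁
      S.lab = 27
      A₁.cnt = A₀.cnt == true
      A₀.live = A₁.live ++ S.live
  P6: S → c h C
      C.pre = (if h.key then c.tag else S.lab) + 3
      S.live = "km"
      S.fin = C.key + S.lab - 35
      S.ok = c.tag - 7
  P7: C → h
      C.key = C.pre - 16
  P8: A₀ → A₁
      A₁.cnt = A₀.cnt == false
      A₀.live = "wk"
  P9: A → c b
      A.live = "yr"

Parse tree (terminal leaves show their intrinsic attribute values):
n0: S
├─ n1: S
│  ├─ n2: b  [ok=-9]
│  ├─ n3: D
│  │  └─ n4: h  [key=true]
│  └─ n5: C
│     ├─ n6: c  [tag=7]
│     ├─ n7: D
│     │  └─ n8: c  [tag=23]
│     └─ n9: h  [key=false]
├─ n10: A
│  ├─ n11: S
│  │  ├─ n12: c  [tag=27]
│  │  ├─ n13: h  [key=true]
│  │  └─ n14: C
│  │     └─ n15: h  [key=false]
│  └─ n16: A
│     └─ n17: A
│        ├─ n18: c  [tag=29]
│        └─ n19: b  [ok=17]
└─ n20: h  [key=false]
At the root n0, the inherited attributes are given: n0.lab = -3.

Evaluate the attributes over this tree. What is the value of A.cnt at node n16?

1. n0.lab = -3  [given at root]
2. n1.lab = 16  [S₀.lab * 3 + 25]
3. n2.ok = -9  [terminal]
4. n3.fin = false  [false]
5. n3.depth = true  [b.ok > -10]
6. n4.key = true  [terminal]
7. n3.wid = 12  [12]
8. n5.pre = 29  [b.ok * 3 + 56]
9. n6.tag = 7  [terminal]
10. n7.fin = true  [c.tag == 7]
11. n7.depth = true  [C.pre > 28]
12. n8.tag = 23  [terminal]
13. n7.wid = 16  [16]
14. n9.key = false  [terminal]
15. n5.key = 1  [(if h.key then c.tag else D.wid) - 15]
16. n1.live = "km"  ["km"]
17. n1.fin = 23  [D.wid + 11]
18. n1.ok = 4  [S.lab - 12]
19. n10.cnt = false  [S₁.ok > 4]
20. n11.lab = 27  [27]
21. n12.tag = 27  [terminal]
22. n13.key = true  [terminal]
23. n14.pre = 30  [(if h.key then c.tag else S.lab) + 3]
24. n15.key = false  [terminal]
25. n14.key = 14  [C.pre - 16]
26. n11.live = "km"  ["km"]
27. n11.fin = 6  [C.key + S.lab - 35]
28. n11.ok = 20  [c.tag - 7]
29. n16.cnt = false  [A₀.cnt == true]
30. n17.cnt = true  [A₀.cnt == false]
31. n18.tag = 29  [terminal]
32. n19.ok = 17  [terminal]
33. n17.live = "yr"  ["yr"]
34. n16.live = "wk"  ["wk"]
35. n10.live = "wkkm"  [A₁.live ++ S.live]
36. n20.key = false  [terminal]
37. n0.live = "kmp"  [S₁.live ++ "p"]
38. n0.fin = 3  [len(S₁.live) + 1]
39. n0.ok = -6  [(if h.key then S₀.lab else S₁.ok) - 10]

false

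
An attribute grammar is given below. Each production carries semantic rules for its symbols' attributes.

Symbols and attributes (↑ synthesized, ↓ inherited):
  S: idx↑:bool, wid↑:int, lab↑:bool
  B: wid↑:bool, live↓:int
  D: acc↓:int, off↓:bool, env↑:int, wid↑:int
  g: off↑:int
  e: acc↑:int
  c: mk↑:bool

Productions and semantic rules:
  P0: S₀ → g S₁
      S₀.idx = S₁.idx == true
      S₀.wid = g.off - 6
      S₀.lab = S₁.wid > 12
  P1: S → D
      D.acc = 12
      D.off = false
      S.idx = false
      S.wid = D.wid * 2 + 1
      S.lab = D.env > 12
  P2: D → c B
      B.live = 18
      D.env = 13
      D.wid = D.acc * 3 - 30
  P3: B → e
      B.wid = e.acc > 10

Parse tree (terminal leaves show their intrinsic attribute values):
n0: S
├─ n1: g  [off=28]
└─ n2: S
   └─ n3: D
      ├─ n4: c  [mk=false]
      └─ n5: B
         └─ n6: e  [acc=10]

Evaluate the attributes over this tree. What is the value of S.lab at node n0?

1. n1.off = 28  [terminal]
2. n3.acc = 12  [12]
3. n3.off = false  [false]
4. n4.mk = false  [terminal]
5. n5.live = 18  [18]
6. n6.acc = 10  [terminal]
7. n5.wid = false  [e.acc > 10]
8. n3.env = 13  [13]
9. n3.wid = 6  [D.acc * 3 - 30]
10. n2.idx = false  [false]
11. n2.wid = 13  [D.wid * 2 + 1]
12. n2.lab = true  [D.env > 12]
13. n0.idx = false  [S₁.idx == true]
14. n0.wid = 22  [g.off - 6]
15. n0.lab = true  [S₁.wid > 12]

true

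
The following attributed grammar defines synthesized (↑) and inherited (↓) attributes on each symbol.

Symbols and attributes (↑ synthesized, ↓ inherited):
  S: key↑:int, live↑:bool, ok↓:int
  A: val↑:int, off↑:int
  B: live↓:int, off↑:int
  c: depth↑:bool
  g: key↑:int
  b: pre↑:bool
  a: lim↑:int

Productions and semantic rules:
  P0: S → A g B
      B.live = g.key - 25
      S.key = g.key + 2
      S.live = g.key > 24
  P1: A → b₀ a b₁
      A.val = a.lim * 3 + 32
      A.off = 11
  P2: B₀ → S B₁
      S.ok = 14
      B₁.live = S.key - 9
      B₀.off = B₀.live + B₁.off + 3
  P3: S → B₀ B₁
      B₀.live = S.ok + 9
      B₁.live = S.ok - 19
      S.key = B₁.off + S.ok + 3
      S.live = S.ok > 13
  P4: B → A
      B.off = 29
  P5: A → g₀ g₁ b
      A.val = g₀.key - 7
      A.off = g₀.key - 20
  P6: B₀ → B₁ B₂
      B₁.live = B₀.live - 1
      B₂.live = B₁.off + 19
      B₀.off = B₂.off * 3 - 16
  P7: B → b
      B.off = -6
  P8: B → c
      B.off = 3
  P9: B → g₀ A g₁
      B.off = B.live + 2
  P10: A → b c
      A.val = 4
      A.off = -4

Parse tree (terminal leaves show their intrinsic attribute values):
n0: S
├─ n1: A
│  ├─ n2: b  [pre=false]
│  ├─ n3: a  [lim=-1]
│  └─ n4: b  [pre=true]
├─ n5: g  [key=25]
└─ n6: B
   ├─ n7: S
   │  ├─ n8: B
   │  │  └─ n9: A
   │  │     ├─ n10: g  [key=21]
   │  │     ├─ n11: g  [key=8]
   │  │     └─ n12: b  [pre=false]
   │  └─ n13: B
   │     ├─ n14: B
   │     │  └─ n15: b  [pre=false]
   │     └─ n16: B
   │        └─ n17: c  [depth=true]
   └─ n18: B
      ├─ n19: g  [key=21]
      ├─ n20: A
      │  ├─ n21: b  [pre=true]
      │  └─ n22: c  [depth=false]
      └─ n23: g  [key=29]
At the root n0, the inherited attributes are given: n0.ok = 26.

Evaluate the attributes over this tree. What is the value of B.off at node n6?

6

1. n0.ok = 26  [given at root]
2. n2.pre = false  [terminal]
3. n3.lim = -1  [terminal]
4. n4.pre = true  [terminal]
5. n1.val = 29  [a.lim * 3 + 32]
6. n1.off = 11  [11]
7. n5.key = 25  [terminal]
8. n6.live = 0  [g.key - 25]
9. n7.ok = 14  [14]
10. n8.live = 23  [S.ok + 9]
11. n10.key = 21  [terminal]
12. n11.key = 8  [terminal]
13. n12.pre = false  [terminal]
14. n9.val = 14  [g₀.key - 7]
15. n9.off = 1  [g₀.key - 20]
16. n8.off = 29  [29]
17. n13.live = -5  [S.ok - 19]
18. n14.live = -6  [B₀.live - 1]
19. n15.pre = false  [terminal]
20. n14.off = -6  [-6]
21. n16.live = 13  [B₁.off + 19]
22. n17.depth = true  [terminal]
23. n16.off = 3  [3]
24. n13.off = -7  [B₂.off * 3 - 16]
25. n7.key = 10  [B₁.off + S.ok + 3]
26. n7.live = true  [S.ok > 13]
27. n18.live = 1  [S.key - 9]
28. n19.key = 21  [terminal]
29. n21.pre = true  [terminal]
30. n22.depth = false  [terminal]
31. n20.val = 4  [4]
32. n20.off = -4  [-4]
33. n23.key = 29  [terminal]
34. n18.off = 3  [B.live + 2]
35. n6.off = 6  [B₀.live + B₁.off + 3]
36. n0.key = 27  [g.key + 2]
37. n0.live = true  [g.key > 24]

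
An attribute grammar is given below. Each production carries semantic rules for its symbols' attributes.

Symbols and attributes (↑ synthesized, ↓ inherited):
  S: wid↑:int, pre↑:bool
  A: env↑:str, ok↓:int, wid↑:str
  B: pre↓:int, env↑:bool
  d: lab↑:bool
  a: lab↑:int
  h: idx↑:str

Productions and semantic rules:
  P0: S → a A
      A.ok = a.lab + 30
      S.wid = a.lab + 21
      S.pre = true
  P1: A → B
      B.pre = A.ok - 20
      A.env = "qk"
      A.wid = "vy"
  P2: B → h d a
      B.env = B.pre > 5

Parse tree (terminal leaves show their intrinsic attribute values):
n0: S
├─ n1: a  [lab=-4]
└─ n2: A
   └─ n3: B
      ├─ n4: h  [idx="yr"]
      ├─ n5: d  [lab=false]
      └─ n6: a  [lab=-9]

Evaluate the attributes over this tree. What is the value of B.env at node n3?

true

1. n1.lab = -4  [terminal]
2. n2.ok = 26  [a.lab + 30]
3. n3.pre = 6  [A.ok - 20]
4. n4.idx = "yr"  [terminal]
5. n5.lab = false  [terminal]
6. n6.lab = -9  [terminal]
7. n3.env = true  [B.pre > 5]
8. n2.env = "qk"  ["qk"]
9. n2.wid = "vy"  ["vy"]
10. n0.wid = 17  [a.lab + 21]
11. n0.pre = true  [true]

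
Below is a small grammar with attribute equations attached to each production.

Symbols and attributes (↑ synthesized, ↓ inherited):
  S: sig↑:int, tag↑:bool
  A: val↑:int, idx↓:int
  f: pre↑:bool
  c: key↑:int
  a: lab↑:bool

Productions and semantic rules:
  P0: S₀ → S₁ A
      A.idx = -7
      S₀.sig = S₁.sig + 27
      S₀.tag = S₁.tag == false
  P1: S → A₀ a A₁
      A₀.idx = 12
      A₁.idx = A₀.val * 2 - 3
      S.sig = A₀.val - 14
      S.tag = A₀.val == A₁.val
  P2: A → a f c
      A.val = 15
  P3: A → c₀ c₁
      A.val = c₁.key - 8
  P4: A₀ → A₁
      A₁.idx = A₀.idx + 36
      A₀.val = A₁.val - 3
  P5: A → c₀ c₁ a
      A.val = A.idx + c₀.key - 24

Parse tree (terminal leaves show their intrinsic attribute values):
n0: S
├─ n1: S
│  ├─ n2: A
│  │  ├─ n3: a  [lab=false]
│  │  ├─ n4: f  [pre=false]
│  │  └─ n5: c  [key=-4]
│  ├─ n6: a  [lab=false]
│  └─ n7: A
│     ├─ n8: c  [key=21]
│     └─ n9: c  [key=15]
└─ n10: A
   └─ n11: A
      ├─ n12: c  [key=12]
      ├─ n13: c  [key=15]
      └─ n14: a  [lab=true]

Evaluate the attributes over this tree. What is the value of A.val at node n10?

1. n2.idx = 12  [12]
2. n3.lab = false  [terminal]
3. n4.pre = false  [terminal]
4. n5.key = -4  [terminal]
5. n2.val = 15  [15]
6. n6.lab = false  [terminal]
7. n7.idx = 27  [A₀.val * 2 - 3]
8. n8.key = 21  [terminal]
9. n9.key = 15  [terminal]
10. n7.val = 7  [c₁.key - 8]
11. n1.sig = 1  [A₀.val - 14]
12. n1.tag = false  [A₀.val == A₁.val]
13. n10.idx = -7  [-7]
14. n11.idx = 29  [A₀.idx + 36]
15. n12.key = 12  [terminal]
16. n13.key = 15  [terminal]
17. n14.lab = true  [terminal]
18. n11.val = 17  [A.idx + c₀.key - 24]
19. n10.val = 14  [A₁.val - 3]
20. n0.sig = 28  [S₁.sig + 27]
21. n0.tag = true  [S₁.tag == false]

14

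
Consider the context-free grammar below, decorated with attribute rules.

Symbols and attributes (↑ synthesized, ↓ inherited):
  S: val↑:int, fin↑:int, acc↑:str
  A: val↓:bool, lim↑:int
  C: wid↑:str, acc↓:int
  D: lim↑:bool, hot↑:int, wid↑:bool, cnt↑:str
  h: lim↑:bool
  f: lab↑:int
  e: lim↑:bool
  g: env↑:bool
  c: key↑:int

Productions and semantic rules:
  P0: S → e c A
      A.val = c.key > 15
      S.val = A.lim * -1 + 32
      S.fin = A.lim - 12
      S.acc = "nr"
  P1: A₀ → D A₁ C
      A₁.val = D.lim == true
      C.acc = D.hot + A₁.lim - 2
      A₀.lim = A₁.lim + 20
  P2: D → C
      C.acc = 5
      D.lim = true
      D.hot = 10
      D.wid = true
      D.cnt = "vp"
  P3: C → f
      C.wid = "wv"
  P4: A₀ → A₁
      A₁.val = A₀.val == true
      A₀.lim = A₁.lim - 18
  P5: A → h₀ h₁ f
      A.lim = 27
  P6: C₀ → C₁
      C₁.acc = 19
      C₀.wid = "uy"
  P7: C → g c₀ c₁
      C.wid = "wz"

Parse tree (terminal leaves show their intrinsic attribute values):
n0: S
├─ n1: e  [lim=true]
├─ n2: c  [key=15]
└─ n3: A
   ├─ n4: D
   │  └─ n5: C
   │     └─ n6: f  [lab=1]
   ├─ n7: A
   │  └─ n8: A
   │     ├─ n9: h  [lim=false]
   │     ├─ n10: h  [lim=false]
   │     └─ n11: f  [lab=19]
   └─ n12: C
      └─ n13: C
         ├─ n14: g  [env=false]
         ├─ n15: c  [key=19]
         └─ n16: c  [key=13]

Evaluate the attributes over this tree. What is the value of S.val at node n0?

3

1. n1.lim = true  [terminal]
2. n2.key = 15  [terminal]
3. n3.val = false  [c.key > 15]
4. n5.acc = 5  [5]
5. n6.lab = 1  [terminal]
6. n5.wid = "wv"  ["wv"]
7. n4.lim = true  [true]
8. n4.hot = 10  [10]
9. n4.wid = true  [true]
10. n4.cnt = "vp"  ["vp"]
11. n7.val = true  [D.lim == true]
12. n8.val = true  [A₀.val == true]
13. n9.lim = false  [terminal]
14. n10.lim = false  [terminal]
15. n11.lab = 19  [terminal]
16. n8.lim = 27  [27]
17. n7.lim = 9  [A₁.lim - 18]
18. n12.acc = 17  [D.hot + A₁.lim - 2]
19. n13.acc = 19  [19]
20. n14.env = false  [terminal]
21. n15.key = 19  [terminal]
22. n16.key = 13  [terminal]
23. n13.wid = "wz"  ["wz"]
24. n12.wid = "uy"  ["uy"]
25. n3.lim = 29  [A₁.lim + 20]
26. n0.val = 3  [A.lim * -1 + 32]
27. n0.fin = 17  [A.lim - 12]
28. n0.acc = "nr"  ["nr"]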